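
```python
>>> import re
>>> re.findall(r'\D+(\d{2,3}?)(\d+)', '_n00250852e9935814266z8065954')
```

[('00', '250852'), ('99', '35814266'), ('80', '65954')]

The pattern matches one or more of a non-digit; then 2 to 3 of a digit (lazy) (captured); then one or more of a digit (captured).
`findall` packs the 2 group values into a tuple for every match.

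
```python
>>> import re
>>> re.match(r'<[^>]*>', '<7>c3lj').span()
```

(0, 3)

With `match`, the pattern is implicitly anchored at the beginning.
The match spans [0:3] → '<7>'.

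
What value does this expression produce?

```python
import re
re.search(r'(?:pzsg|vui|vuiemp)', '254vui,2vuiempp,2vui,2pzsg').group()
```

`re.search` tries every starting position until one works.
The match spans [3:6] → 'vui'.

'vui'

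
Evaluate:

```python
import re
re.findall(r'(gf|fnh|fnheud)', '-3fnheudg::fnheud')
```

['fnh', 'fnh']

Alternation isn't longest-match — the leftmost alternative that fits at this position is chosen.
Walking the string: at [2:5] match 'fnh', group 1 = 'fnh'; at [11:14] match 'fnh', group 1 = 'fnh'.
With a single group, `findall` returns only what that group captured — 2 items.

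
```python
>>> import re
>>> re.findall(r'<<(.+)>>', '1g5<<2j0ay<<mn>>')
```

['2j0ay<<mn']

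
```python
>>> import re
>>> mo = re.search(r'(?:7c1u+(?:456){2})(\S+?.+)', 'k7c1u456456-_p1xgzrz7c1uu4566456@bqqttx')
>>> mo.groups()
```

('-_p1xgzrz7c1uu4566456@bqqttx',)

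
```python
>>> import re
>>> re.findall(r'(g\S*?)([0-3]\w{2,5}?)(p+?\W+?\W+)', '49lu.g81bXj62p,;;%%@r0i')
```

[('g8', '1bXj62', 'p,;;%%@')]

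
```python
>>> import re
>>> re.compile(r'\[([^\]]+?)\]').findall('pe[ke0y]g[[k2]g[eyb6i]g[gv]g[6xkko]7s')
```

Walking the string: at [2:8] match '[ke0y]', group 1 = 'ke0y'; at [9:14] match '[[k2]', group 1 = '[k2'; at [15:22] match '[eyb6i]', group 1 = 'eyb6i'; at [23:27] match '[gv]', group 1 = 'gv'; at [28:35] match '[6xkko]', group 1 = '6xkko'.
Because there's exactly one group, `findall` drops the full match and keeps group 1 from each hit.

['ke0y', '[k2', 'eyb6i', 'gv', '6xkko']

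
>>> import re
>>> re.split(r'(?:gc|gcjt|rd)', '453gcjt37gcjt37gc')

['453', 'jt37', 'jt37', '']

Alternation isn't longest-match — the leftmost alternative that fits at this position is chosen.
Matches to split on: at [3:5] → 'gc'; at [9:11] → 'gc'; at [15:17] → 'gc'.
`split` removes every match and returns the 4 fragments in between.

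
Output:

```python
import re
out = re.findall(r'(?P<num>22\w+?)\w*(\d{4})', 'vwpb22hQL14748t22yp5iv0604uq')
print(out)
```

[('22h', '0604')]

With the lazy modifier that quantifier settles for the fewest repetitions that let the rest of the pattern succeed (the atoms after it are unaffected and can still be greedy).
`findall` packs the 2 group values into a tuple for every match.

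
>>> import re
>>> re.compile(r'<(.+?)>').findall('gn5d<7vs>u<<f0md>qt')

['7vs', '<f0md']

With the lazy modifier that quantifier settles for the fewest repetitions that let the rest of the pattern succeed (the atoms after it are unaffected and can still be greedy).
Scanning left to right: at [4:9] match '<7vs>', group 1 = '7vs'; at [10:17] match '<<f0md>', group 1 = '<f0md'.
Because there's exactly one group, `findall` drops the full match and keeps group 1 from each hit.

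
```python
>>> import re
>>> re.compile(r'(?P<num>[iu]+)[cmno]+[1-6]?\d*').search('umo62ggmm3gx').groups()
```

('u',)

The match spans [0:5] → 'umo62'.
Captured: group 1 = 'u'.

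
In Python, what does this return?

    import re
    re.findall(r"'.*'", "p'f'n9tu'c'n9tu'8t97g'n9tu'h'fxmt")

["'f'n9tu'c'n9tu'8t97g'n9tu'h'"]

Scanning left to right: at [1:29] → "'f'n9tu'c'n9tu'8t97g'n9tu'h'".
With no groups in the pattern, `findall` gives back each whole match — 1 here.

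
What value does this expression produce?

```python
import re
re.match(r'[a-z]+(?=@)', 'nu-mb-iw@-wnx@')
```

None

`re.match` only tries the pattern at the start of the string.
Here position 0 doesn't satisfy it, so the call returns None.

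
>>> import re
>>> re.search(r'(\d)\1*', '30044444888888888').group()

'3'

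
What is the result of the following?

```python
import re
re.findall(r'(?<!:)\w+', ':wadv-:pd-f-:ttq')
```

['adv', 'd', 'f', 'tq']

Because the assertion is negative and zero-width, positions next to the forbidden text are skipped.
Scanning left to right: at [2:5] → 'adv'; at [8:9] → 'd'; at [10:11] → 'f'; at [14:16] → 'tq'.
Since nothing is captured, `findall` lists the 4 matched substrings directly.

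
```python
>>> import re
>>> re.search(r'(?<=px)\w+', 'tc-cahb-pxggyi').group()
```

'ggyi'

The positive lookaround only admits positions where the adjacent text matches; those characters stay outside the span.
The match spans [10:14] → 'ggyi'.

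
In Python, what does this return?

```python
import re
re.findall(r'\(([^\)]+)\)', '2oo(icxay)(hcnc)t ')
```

['icxay', 'hcnc']

Walking the string: at [3:10] match '(icxay)', group 1 = 'icxay'; at [10:16] match '(hcnc)', group 1 = 'hcnc'.
One capturing group, so `findall` returns just the captured substring from each match — 2 in all.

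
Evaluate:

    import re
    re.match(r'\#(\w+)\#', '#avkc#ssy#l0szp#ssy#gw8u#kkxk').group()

`match` is anchored at position 0; if the pattern doesn't fit there, it returns None.
The match spans [0:6] → '#avkc#'.
Captured: group 1 = 'avkc'.

'#avkc#'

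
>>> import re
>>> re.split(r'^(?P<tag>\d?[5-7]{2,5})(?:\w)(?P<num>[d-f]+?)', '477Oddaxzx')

['', '477', 'd', 'daxzx']

This matches anchored at the start of the string; then optionally a digit, then 2 to 5 of a character in [5-7] (captured as 'tag'); then a word character (non-capturing group); then one or more of a character in [d-f] (lazy) (captured as 'num').
Matches to split on: at [0:5] → '477Od'.
`re.split` interleaves the captured-group text with the surrounding fragments.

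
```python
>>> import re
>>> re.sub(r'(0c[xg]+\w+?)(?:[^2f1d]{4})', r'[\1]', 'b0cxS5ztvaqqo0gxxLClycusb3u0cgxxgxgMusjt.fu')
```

'b[0cxS]aqqo0gxxLClycusb3u[0cgxxgxgM].fu'

Pattern: the literal '0c', then one or more of one of [xg], then one or more of a word character (lazy) (captured); then exactly 4 of any character except [2f1d] (non-capturing group).
Matches: at [1:9] → '0cxS5ztv'; at [27:40] → '0cgxxgxgMusjt'.
`\1` in the replacement pulls in group 1's text for each match.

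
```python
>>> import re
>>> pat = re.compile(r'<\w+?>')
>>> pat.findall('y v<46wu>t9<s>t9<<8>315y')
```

['<46wu>', '<s>', '<8>']

Matches: at [3:9] → '<46wu>'; at [11:14] → '<s>'; at [17:20] → '<8>'.
`findall` yields the raw match text (3 of them) because the pattern has no groups.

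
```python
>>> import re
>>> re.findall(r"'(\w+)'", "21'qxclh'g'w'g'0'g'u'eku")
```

['qxclh', 'w', '0', 'u']

Matches: at [2:9] match "'qxclh'", group 1 = 'qxclh'; at [10:13] match "'w'", group 1 = 'w'; at [14:17] match "'0'", group 1 = '0'; at [18:21] match "'u'", group 1 = 'u'.
With a single group, `findall` returns only what that group captured — 4 items.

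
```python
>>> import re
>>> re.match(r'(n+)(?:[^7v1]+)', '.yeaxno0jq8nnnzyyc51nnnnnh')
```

None

The pattern matches one or more of a literal 'n' (captured); then one or more of any character except [7v1] (non-capturing group).
With `match`, the pattern is implicitly anchored at the beginning.
Here the string doesn't start with a match, so the call returns None.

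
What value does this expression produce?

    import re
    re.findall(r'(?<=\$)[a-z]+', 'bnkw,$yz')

The positive lookaround only admits positions where the adjacent text matches; those characters stay outside the span.
Walking the string: at [6:8] → 'yz'.
`findall` yields the raw match text (1 of them) because the pattern has no groups.

['yz']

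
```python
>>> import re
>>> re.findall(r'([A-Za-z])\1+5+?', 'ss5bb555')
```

['s', 'b']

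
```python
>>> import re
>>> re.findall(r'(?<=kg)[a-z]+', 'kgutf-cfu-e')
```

['utf']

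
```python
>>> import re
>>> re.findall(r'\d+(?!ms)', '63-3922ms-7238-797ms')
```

A negative assertion filters positions out without eating any characters.
Since nothing is captured, `findall` lists the 4 matched substrings directly.

['63', '392', '7238', '79']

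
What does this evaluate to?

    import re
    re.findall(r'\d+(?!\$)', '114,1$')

The negative lookahead/lookbehind blocks any match where the forbidden context is present.
No capturing groups, so `findall` returns the 1 full match string.

['114']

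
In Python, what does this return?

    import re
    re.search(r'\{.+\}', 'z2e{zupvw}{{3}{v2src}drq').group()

'{zupvw}{{3}{v2src}'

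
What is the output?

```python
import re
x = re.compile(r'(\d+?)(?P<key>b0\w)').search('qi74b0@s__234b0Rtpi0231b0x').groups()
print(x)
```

The pattern matches one or more of a digit (lazy) (captured); then the literal 'b0', then a word character (captured as 'key').
`re.search` scans for the first position where the pattern succeeds.
The match spans [10:16] → '234b0R'.
Captured: group 1 = '234', group 2 = 'b0R'.

('234', 'b0R')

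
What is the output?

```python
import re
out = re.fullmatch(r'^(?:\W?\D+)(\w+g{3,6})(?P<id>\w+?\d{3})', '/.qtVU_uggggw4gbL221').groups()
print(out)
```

The pattern matches anchored at the start of the string; then optionally a non-word character, then one or more of a non-digit (non-capturing group); then one or more of a word character, then 3 to 6 of a literal 'g' (captured); then one or more of a word character (lazy), then exactly 3 of a digit (captured as 'id').
For `fullmatch`, every character of the input must be accounted for by the pattern.
The match spans [0:20] → '/.qtVU_uggggw4gbL221'.
Captured: group 1 = 'gggg', group 2 = 'w4gbL221'.

('gggg', 'w4gbL221')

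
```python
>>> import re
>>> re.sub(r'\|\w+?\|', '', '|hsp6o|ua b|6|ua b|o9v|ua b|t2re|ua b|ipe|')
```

'ua bua bua bua b'

Matches: at [0:7] → '|hsp6o|'; at [11:14] → '|6|'; at [18:23] → '|o9v|'; at [27:33] → '|t2re|'; at [37:42] → '|ipe|'.
`sub` substitutes '' at each match site.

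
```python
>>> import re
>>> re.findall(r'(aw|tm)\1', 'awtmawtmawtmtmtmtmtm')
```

`\1` is not a pattern — it's the concrete string captured by group 1, re-applied verbatim.
`findall` collects group 1 from each match (2 total).

['tm', 'tm']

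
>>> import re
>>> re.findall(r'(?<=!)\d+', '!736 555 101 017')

Lookahead/lookbehind check context without consuming it, so the matched span excludes the asserted characters.
Since nothing is captured, `findall` lists the 1 matched substring directly.

['736']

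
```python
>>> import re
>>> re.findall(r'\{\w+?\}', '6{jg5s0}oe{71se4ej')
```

Scanning left to right: at [1:8] → '{jg5s0}'.
Since nothing is captured, `findall` lists the 1 matched substring directly.

['{jg5s0}']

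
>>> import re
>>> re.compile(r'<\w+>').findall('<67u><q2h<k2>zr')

['<67u>', '<k2>']

Walking the string: at [0:5] → '<67u>'; at [9:13] → '<k2>'.
`findall` yields the raw match text (2 of them) because the pattern has no groups.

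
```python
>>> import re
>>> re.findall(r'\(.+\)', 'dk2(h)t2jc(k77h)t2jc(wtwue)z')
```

['(h)t2jc(k77h)t2jc(wtwue)']

Scanning left to right: at [3:27] → '(h)t2jc(k77h)t2jc(wtwue)'.
No capturing groups, so `findall` returns the 1 full match string.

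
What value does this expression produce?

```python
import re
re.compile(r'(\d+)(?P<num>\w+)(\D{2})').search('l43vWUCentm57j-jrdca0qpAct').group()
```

'43vWUCentm57j-j'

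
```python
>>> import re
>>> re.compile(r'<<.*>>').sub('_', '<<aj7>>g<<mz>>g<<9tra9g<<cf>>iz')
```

Every occurrence is swapped for '_'.

'_iz'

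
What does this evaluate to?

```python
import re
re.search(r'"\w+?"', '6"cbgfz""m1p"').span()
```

The match spans [1:8] → '"cbgfz"'.

(1, 8)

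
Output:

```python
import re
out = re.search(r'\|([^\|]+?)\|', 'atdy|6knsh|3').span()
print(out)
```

(4, 11)

`search` walks the string left to right and returns the first match it finds.
The match spans [4:11] → '|6knsh|'.
Captured: group 1 = '6knsh'.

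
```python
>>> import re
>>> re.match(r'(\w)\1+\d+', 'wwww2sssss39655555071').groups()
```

A backreference is literal: `\1` must see the identical characters the first group matched.
`re.match` won't scan ahead — the pattern has to work from the very first character.
The match spans [0:5] → 'wwww2'.
Captured: group 1 = 'w'.

('w',)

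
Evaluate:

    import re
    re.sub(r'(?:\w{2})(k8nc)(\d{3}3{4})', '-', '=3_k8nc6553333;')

'=-;'

This matches exactly 2 of a word character (non-capturing group); then the literal 'k8', then the literal 'nc' (captured); then exactly 3 of a digit, then exactly 4 of a literal '3' (captured).
Matches: at [1:14] → '3_k8nc6553333'.
Each match is replaced by '-'.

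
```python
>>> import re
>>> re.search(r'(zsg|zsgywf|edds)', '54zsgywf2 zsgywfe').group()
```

'zsg'

`|` is ordered: at each position the engine commits to the first alternative that works.
`re.search` scans for the first position where the pattern succeeds.
The match spans [2:5] → 'zsg'.
Captured: group 1 = 'zsg'.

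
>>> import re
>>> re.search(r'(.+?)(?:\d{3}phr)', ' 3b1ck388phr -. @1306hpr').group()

' 3b1ck388phr'

This matches one or more of any character (lazy) (captured); then exactly 3 of a digit, then the literal 'phr' (non-capturing group).
`re.search` tries every starting position until one works.
The match spans [0:12] → ' 3b1ck388phr'.
Captured: group 1 = ' 3b1ck'.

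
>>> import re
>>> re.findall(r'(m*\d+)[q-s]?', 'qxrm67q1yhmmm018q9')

Pattern: zero or more of the literal 'm', then one or more of a digit (captured); then optionally a character in [q-s].
Walking the string: at [3:7] match 'm67q', group 1 = 'm67'; at [7:8] match '1', group 1 = '1'; at [10:17] match 'mmm018q', group 1 = 'mmm018'; at [17:18] match '9', group 1 = '9'.
With a single group, `findall` returns only what that group captured — 4 items.

['m67', '1', 'mmm018', '9']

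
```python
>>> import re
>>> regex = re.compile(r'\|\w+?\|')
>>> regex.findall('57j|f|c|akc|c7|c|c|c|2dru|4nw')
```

['|f|', '|akc|', '|c|', '|c|']

Matches: at [3:6] → '|f|'; at [7:12] → '|akc|'; at [14:17] → '|c|'; at [18:21] → '|c|'.
With no groups in the pattern, `findall` gives back each whole match — 4 here.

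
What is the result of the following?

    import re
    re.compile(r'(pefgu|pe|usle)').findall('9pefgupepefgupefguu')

Branches in `(...|...)` are attempted left-to-right; the first branch that allows the whole pattern to succeed is taken.
Scanning left to right: at [1:6] match 'pefgu', group 1 = 'pefgu'; at [6:8] match 'pe', group 1 = 'pe'; at [8:13] match 'pefgu', group 1 = 'pefgu'; at [13:18] match 'pefgu', group 1 = 'pefgu'.
With a single group, `findall` returns only what that group captured — 4 items.

['pefgu', 'pe', 'pefgu', 'pefgu']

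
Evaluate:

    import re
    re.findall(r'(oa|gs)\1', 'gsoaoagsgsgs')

['oa', 'gs']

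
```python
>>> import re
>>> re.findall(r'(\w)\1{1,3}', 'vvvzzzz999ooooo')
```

`\1` is not a pattern — it's the concrete string captured by group 1, re-applied verbatim.
With a single group, `findall` returns only what that group captured — 4 items.

['v', 'z', '9', 'o']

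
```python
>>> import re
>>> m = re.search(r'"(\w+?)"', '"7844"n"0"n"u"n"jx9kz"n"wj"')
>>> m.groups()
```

('7844',)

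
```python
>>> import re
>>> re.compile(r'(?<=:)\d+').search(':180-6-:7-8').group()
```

The lookaround is zero-width — it requires the adjacent text to match without consuming it, so the asserted text isn't part of the match.
The match spans [1:4] → '180'.

'180'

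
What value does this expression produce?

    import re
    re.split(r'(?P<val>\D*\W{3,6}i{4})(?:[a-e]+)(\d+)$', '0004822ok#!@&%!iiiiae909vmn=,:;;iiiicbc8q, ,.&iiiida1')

['0004822ok#!@&%!iiiiae909vmn=,:;;iiiicbc8', 'q, ,.&iiii', '1', '']

The pattern matches zero or more of a non-digit, then 3 to 6 of a non-word character, then exactly 4 of a literal 'i' (captured as 'val'); then one or more of a character in [a-e] (non-capturing group); then one or more of a digit (captured); then anchored at the end.
Matches to split on: at [40:53] → 'q, ,.&iiiida1'.
`re.split` interleaves the captured-group text with the surrounding fragments.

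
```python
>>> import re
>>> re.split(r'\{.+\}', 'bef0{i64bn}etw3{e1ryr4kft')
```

['bef0', 'etw3{e1ryr4kft']

Matches to split on: at [4:11] → '{i64bn}'.
The string is cut at each match, leaving 2 pieces.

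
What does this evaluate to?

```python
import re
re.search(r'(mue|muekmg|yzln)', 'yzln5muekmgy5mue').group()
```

Unlike `match`, `search` isn't anchored — it looks for the pattern anywhere in the string.
The match spans [0:4] → 'yzln'.
Captured: group 1 = 'yzln'.

'yzln'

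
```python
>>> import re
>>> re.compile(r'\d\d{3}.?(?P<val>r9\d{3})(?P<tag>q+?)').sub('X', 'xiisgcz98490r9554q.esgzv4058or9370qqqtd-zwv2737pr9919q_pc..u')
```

The pattern matches a digit, then exactly 3 of a digit, then optionally any character; then the literal 'r9', then exactly 3 of a digit (captured as 'val'); then one or more of a literal 'q' (lazy) (captured as 'tag').
A `+?`/`*?`/`{m,n}?` starts at its minimum and grows only as far as needed for what follows to match.
Matches: at [7:18] → '98490r9554q'; at [24:35] → '4058or9370q'; at [43:54] → '2737pr9919q'.
Every occurrence is swapped for 'X'.

'xiisgczX.esgzvXqqtd-zwvX_pc..u'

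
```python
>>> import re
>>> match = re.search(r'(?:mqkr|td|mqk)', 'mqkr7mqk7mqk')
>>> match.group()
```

`|` is ordered: at each position the engine commits to the first alternative that works.
`re.search` tries every starting position until one works.
The match spans [0:4] → 'mqkr'.

'mqkr'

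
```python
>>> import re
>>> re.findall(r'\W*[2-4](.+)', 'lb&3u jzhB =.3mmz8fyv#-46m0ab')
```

['u jzhB =.3mmz8fyv#-46m0ab']

This matches zero or more of a non-word character, then a character in [2-4]; then one or more of any character (captured).
Walking the string: at [2:29] match '&3u jzhB =.3mmz8fyv#-46m0ab', group 1 = 'u jzhB =.3mmz8fyv#-46m0ab'.
Because there's exactly one group, `findall` drops the full match and keeps group 1 from the one hit.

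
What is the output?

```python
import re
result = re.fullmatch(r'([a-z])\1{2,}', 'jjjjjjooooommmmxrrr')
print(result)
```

None

The backreference `\1` re-matches whatever the first group consumed, character for character.
`re.fullmatch` is like wrapping the pattern in `^…$` (in single-line mode).
Here the string isn't matched end-to-end, so the call returns None.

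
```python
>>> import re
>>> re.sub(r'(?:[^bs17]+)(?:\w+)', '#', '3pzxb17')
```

'#'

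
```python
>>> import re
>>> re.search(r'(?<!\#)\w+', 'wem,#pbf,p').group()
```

'wem'

A negative assertion filters positions out without eating any characters.
The match spans [0:3] → 'wem'.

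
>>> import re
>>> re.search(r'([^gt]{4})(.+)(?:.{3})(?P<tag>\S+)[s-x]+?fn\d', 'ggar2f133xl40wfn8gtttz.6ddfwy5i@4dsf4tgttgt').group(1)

'ar2f'

The match spans [2:17] → 'ar2f133xl40wfn8'.
Captured: group 1 = 'ar2f', group 2 = '133', group 3 = '0'.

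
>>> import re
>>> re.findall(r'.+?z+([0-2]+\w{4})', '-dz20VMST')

Because there's exactly one group, `findall` drops the full match and keeps group 1 from the one hit.

['20VMST']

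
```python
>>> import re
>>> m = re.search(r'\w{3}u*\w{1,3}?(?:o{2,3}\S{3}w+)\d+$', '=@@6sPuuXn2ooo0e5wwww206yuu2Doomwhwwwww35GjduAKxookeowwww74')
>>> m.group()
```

'GjduAKxookeowwww74'

The pattern matches exactly 3 of a word character, then zero or more of the literal 'u', then 1 to 3 of a word character (lazy); then 2 to 3 of the literal 'o', then exactly 3 of a non-whitespace character, then one or more of a literal 'w' (non-capturing group); then one or more of a digit; then anchored at the end.
`search` walks the string left to right and returns the first match it finds.
The match spans [41:59] → 'GjduAKxookeowwww74'.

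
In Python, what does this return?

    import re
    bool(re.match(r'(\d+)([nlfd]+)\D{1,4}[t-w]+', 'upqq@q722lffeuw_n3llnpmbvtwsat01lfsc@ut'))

`re.match` only tries the pattern at the start of the string.
Here position 0 doesn't satisfy it, so the call returns None, and `bool(None)` is False.

False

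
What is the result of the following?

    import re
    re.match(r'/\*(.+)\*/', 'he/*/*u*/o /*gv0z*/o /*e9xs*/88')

`re.match` only tries the pattern at the start of the string.
Here the string doesn't start with a match, so the call returns None.

None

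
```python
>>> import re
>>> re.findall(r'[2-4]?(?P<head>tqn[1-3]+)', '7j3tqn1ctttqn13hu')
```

['tqn1', 'tqn13']

Pattern: optionally a character in [2-4]; then the literal 'tqn', then one or more of a character in [1-3] (captured as 'head').
Scanning left to right: at [2:7] match '3tqn1', group 1 = 'tqn1'; at [10:15] match 'tqn13', group 1 = 'tqn13'.
With a single group, `findall` returns only what that group captured — 2 items.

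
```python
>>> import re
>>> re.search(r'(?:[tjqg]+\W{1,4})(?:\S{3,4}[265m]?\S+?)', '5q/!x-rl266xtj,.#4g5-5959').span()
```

Pattern: one or more of one of [tjqg], then 1 to 4 of a non-word character (non-capturing group); then 3 to 4 of a non-whitespace character, then optionally one of [265m], then one or more of a non-whitespace character (lazy) (non-capturing group).
Unlike `match`, `search` isn't anchored — it looks for the pattern anywhere in the string.
The match spans [1:10] → 'q/!x-rl26'.

(1, 10)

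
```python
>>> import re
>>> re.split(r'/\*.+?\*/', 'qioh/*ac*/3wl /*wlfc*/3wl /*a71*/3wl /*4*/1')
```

Matches to split on: at [4:10] → '/*ac*/'; at [14:22] → '/*wlfc*/'; at [26:33] → '/*a71*/'; at [37:42] → '/*4*/'.
The string is cut at each match, leaving 5 pieces.

['qioh', '3wl ', '3wl ', '3wl ', '1']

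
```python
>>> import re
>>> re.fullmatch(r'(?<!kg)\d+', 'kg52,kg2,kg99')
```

None

Because the assertion is negative and zero-width, positions next to the forbidden text are skipped.
For `fullmatch`, every character of the input must be accounted for by the pattern.
Here there's no way to consume every character, so the call returns None.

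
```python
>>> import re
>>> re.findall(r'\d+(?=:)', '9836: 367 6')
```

The lookaround is zero-width — it requires the adjacent text to match without consuming it, so the asserted text isn't part of the match.
Matches: at [0:4] → '9836'.
With no groups in the pattern, `findall` gives back each whole match — 1 here.

['9836']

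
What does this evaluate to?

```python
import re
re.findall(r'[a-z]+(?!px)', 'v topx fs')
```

['v', 'topx', 'fs']

The negative lookaround is zero-width — it rules out positions where the adjacent text would match, without consuming anything.
Scanning left to right: at [0:1] → 'v'; at [2:6] → 'topx'; at [7:9] → 'fs'.
Since nothing is captured, `findall` lists the 3 matched substrings directly.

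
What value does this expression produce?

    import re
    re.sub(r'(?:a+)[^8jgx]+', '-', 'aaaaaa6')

'-'

Every occurrence is swapped for '-'.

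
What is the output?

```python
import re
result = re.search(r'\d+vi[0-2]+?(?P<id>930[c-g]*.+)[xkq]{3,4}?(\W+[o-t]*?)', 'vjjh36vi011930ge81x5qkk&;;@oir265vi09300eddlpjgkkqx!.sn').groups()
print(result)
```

('930ge81x5qkk&;;@oir265vi09300eddlpjgk', '!.')

This matches one or more of a digit, then the literal 'vi'; then one or more of a character in [0-2] (lazy); then the literal '930', then zero or more of a character in [c-g], then one or more of any character (captured as 'id'); then 3 to 4 of one of [xkq] (lazy); then one or more of a non-word character, then zero or more of a character in [o-t] (lazy) (captured).
Unlike `match`, `search` isn't anchored — it looks for the pattern anywhere in the string.
The match spans [4:53] → '36vi011930ge81x5qkk&;;@oir265vi09300eddlpjgkkqx!.'.
Captured: group 1 = '930ge81x5qkk&;;@oir265vi09300eddlpjgk', group 2 = '!.'.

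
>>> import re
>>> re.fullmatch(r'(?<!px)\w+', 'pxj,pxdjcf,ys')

None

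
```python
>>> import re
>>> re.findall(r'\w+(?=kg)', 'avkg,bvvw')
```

['av']

Lookahead/lookbehind check context without consuming it, so the matched span excludes the asserted characters.
No capturing groups, so `findall` returns the 1 full match string.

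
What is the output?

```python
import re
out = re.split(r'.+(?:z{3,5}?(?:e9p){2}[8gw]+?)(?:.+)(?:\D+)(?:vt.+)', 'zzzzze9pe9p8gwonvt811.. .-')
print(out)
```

['', '']

Pattern: one or more of any character; then 3 to 5 of the literal 'z' (lazy), then the literal 'e9p' repeated 2 times, then one or more of one of [8gw] (lazy) (non-capturing group); then one or more of any character (non-capturing group); then one or more of a non-digit (non-capturing group); then the literal 'vt', then one or more of any character (non-capturing group).
Matches to split on: at [0:26] → 'zzzzze9pe9p8gwonvt811.. .-'.
`split` removes every match and returns the 2 fragments in between.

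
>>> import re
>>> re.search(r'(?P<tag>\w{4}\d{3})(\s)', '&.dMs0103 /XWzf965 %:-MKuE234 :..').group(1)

'dMs0103'

This matches exactly 4 of a word character, then exactly 3 of a digit (captured as 'tag'); then whitespace (captured).
`re.search` scans for the first position where the pattern succeeds.
The match spans [2:10] → 'dMs0103 '.
Captured: group 1 = 'dMs0103', group 2 = ' '.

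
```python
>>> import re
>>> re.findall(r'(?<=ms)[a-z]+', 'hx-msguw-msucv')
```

Because the assertion is zero-width, the text it checks is not consumed and won't appear in the result.
Since nothing is captured, `findall` lists the 2 matched substrings directly.

['guw', 'ucv']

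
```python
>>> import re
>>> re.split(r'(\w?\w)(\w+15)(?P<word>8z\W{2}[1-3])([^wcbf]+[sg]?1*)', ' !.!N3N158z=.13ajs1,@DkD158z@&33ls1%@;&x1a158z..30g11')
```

The pattern matches optionally a word character, then a word character (captured); then one or more of a word character, then the literal '15' (captured); then the literal '8z', then exactly 2 of a non-word character, then a character in [1-3] (captured as 'word'); then one or more of any character except [wcbf], then optionally one of [sg], then zero or more of the literal '1' (captured).
Because the pattern has a capturing group, `split` also inserts each captured text between the pieces.

[' !.!', 'N3', 'N15', '8z=.1', '3ajs1,@DkD158z@&33ls1%@;&x1a158z..30g11', '']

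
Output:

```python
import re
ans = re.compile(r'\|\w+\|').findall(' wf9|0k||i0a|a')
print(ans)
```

['|0k|', '|i0a|']

Walking the string: at [4:8] → '|0k|'; at [8:13] → '|i0a|'.
With no groups in the pattern, `findall` gives back each whole match — 2 here.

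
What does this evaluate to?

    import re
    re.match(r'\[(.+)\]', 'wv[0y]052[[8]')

With `match`, the pattern is implicitly anchored at the beginning.
Here position 0 doesn't satisfy it, so the call returns None.

None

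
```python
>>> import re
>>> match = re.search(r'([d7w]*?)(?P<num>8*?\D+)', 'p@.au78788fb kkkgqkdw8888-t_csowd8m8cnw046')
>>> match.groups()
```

('', 'p@.au')

The pattern matches zero or more of one of [d7w] (lazy) (captured); then zero or more of a literal '8' (lazy), then one or more of a non-digit (captured as 'num').
`search` walks the string left to right and returns the first match it finds.
The match spans [0:5] → 'p@.au'.
Captured: group 1 = '', group 2 = 'p@.au'.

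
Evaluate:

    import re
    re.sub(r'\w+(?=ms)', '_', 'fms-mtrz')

'_ms-mtrz'

Lookahead/lookbehind check context without consuming it, so the matched span excludes the asserted characters.
Matches: at [0:1] → 'f'.
`sub` substitutes '_' at each match site.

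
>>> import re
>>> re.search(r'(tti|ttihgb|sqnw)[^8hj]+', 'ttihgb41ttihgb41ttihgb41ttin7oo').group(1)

'ttihgb'

The match spans [0:11] → 'ttihgb41tti'.
Captured: group 1 = 'ttihgb'.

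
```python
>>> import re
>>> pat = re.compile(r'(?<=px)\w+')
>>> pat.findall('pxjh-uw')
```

['jh']

Because the assertion is zero-width, the text it checks is not consumed and won't appear in the result.
Matches: at [2:4] → 'jh'.
`findall` yields the raw match text (1 of them) because the pattern has no groups.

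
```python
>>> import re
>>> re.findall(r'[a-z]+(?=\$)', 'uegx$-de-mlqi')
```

['uegx']

Because the assertion is zero-width, the text it checks is not consumed and won't appear in the result.
`findall` yields the raw match text (1 of them) because the pattern has no groups.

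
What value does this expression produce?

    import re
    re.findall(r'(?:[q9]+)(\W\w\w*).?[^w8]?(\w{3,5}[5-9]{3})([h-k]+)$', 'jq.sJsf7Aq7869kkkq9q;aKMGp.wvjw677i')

The pattern matches one or more of one of [q9] (non-capturing group); then a non-word character, then a word character, then zero or more of a word character (captured); then optionally any character, then optionally any character except [w8]; then 3 to 5 of a word character, then exactly 3 of a character in [5-9] (captured); then one or more of a character in [h-k] (captured); then anchored at the end.
Walking the string: at [17:35] match 'q9q;aKMGp.wvjw677i', groups = (';aKMGp', 'wvjw677', 'i').
`findall` packs the 3 group values into a tuple for every match.

[(';aKMGp', 'wvjw677', 'i')]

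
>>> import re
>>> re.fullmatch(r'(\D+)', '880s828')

This matches one or more of a non-digit (captured).
For `fullmatch`, every character of the input must be accounted for by the pattern.
Here the string isn't matched end-to-end, so the call returns None.

None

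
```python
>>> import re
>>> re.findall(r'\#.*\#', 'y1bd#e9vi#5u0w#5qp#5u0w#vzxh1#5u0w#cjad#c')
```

['#e9vi#5u0w#5qp#5u0w#vzxh1#5u0w#cjad#']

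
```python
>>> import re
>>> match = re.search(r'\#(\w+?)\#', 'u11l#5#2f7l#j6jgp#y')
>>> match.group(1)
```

Unlike `match`, `search` isn't anchored — it looks for the pattern anywhere in the string.
The match spans [4:7] → '#5#'.
Captured: group 1 = '5'.

'5'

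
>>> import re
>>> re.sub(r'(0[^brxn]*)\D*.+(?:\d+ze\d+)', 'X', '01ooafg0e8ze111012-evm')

`sub` substitutes 'X' at each match site.

'X-evm'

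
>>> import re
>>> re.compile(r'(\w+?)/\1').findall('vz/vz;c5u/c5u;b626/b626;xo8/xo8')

['vz', 'c5u', 'b626', 'xo8']

`\1` is not a pattern — it's the concrete string captured by group 1, re-applied verbatim.
With a single group, `findall` returns only what that group captured — 4 items.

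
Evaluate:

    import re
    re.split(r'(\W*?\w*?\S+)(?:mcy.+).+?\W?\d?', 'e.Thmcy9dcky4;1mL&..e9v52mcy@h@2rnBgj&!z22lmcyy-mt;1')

['', 'e.Thmcy9dcky4;1mL&..e9v52mcy@h@2rnBgj&!z22l', '']

The pattern matches zero or more of a non-word character (lazy), then zero or more of a word character (lazy), then one or more of a non-whitespace character (captured); then the literal 'mcy', then one or more of any character (non-capturing group); then one or more of any character (lazy); then optionally a non-word character, then optionally a digit.
Matches to split on: at [0:52] → 'e.Thmcy9dcky4;1mL&..e9v52mcy@h@2rnBgj&!z22lmcyy-mt;1'.
With a capturing group present, the delimiter's captured portion is kept in the result list.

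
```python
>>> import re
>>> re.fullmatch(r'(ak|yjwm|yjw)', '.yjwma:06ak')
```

None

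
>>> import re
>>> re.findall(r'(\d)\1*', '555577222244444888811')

['5', '7', '2', '4', '8', '1']

`\1` has to match the exact text group 1 already captured.
One capturing group, so `findall` returns just the captured substring from each match — 6 in all.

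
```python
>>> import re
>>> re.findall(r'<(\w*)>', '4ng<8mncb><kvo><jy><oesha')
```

['8mncb', 'kvo', 'jy']

Because there's exactly one group, `findall` drops the full match and keeps group 1 from each hit.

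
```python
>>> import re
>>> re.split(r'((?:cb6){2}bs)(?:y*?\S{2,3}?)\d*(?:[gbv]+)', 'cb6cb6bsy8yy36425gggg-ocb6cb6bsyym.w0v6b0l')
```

['', 'cb6cb6bs', '-o', 'cb6cb6bs', '6b0l']

Pattern: the literal 'cb6' repeated 2 times, then the literal 'bs' (captured); then zero or more of a literal 'y' (lazy), then 2 to 3 of a non-whitespace character (lazy) (non-capturing group); then zero or more of a digit; then one or more of one of [gbv] (non-capturing group).
Matches to split on: at [0:21] → 'cb6cb6bsy8yy36425gggg'; at [23:38] → 'cb6cb6bsyym.w0v'.
The group in the pattern means `split` returns the separators' captures alongside the pieces.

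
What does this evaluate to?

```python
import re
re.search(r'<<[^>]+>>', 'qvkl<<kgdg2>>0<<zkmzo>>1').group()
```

The match spans [4:13] → '<<kgdg2>>'.

'<<kgdg2>>'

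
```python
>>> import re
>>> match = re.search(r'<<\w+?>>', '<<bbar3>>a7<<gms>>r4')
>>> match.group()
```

'<<bbar3>>'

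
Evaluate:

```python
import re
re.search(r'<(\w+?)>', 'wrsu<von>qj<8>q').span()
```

The match spans [4:9] → '<von>'.

(4, 9)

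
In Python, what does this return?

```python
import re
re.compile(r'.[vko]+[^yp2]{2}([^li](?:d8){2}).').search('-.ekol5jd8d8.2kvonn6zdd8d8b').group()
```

The match spans [2:13] → 'ekol5jd8d8.'.

'ekol5jd8d8.'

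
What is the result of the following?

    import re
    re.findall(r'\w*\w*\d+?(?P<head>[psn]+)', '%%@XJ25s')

Pattern: zero or more of a word character, then zero or more of a word character; then one or more of a digit (lazy); then one or more of one of [psn] (captured as 'head').
Walking the string: at [3:8] match 'XJ25s', group 1 = 's'.
`findall` collects group 1 from the one match (1 total).

['s']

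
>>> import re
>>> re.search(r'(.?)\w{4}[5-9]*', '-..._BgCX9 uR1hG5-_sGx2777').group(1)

'.'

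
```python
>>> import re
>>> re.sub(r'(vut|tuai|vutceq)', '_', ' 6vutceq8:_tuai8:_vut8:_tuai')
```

' 6_ceq8:__8:__8:__'

Alternation tries branches left to right and keeps the first one that lets the overall match succeed at that position.
Matches: at [2:5] → 'vut'; at [11:15] → 'tuai'; at [18:21] → 'vut'; at [24:28] → 'tuai'.
`sub` substitutes '_' at each match site.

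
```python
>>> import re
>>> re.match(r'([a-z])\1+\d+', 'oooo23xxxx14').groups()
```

('o',)

The match spans [0:6] → 'oooo23'.
Captured: group 1 = 'o'.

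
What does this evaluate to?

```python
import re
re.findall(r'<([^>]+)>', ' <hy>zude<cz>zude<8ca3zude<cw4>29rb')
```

['hy', 'cz', '8ca3zude<cw4']

Matches: at [1:5] match '<hy>', group 1 = 'hy'; at [9:13] match '<cz>', group 1 = 'cz'; at [17:31] match '<8ca3zude<cw4>', group 1 = '8ca3zude<cw4'.
One capturing group, so `findall` returns just the captured substring from each match — 3 in all.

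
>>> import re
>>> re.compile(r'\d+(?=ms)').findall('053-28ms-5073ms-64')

['28', '5073']

Lookahead/lookbehind check context without consuming it, so the matched span excludes the asserted characters.
Walking the string: at [4:6] → '28'; at [9:13] → '5073'.
Since nothing is captured, `findall` lists the 2 matched substrings directly.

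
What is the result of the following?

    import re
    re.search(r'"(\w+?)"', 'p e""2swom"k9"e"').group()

`re.search` scans for the first position where the pattern succeeds.
The match spans [4:11] → '"2swom"'.
Captured: group 1 = '2swom'.

'"2swom"'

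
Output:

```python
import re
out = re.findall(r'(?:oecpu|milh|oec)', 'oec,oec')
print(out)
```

['oec', 'oec']

`findall` yields the raw match text (2 of them) because the pattern has no groups.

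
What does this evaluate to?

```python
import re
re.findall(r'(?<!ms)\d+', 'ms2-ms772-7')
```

['72', '7']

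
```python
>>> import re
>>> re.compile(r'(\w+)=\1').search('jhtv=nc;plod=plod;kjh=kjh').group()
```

`\1` has to match the exact text group 1 already captured.
The match spans [8:17] → 'plod=plod'.

'plod=plod'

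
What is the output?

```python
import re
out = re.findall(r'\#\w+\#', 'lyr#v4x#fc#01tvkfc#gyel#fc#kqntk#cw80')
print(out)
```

['#v4x#', '#01tvkfc#', '#fc#']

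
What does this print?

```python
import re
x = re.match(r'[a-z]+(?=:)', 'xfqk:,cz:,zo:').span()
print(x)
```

(0, 4)

Because the assertion is zero-width, the text it checks is not consumed and won't appear in the result.
With `match`, the pattern is implicitly anchored at the beginning.
The match spans [0:4] → 'xfqk'.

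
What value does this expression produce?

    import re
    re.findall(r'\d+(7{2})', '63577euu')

This matches one or more of a digit; then exactly 2 of a literal '7' (captured).
Walking the string: at [0:5] match '63577', group 1 = '77'.
One capturing group, so `findall` returns just the captured substring from the one match — 1 in all.

['77']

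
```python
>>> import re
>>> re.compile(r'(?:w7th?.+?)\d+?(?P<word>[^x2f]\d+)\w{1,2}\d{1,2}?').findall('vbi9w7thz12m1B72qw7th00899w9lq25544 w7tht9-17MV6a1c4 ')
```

['m1', '899', '-17']

This matches the literal 'w7t', then optionally the literal 'h', then one or more of any character (lazy) (non-capturing group); then one or more of a digit (lazy); then any character except [x2f], then one or more of a digit (captured as 'word'); then 1 to 2 of a word character, then 1 to 2 of a digit (lazy).
Matches: at [4:16] match 'w7thz12m1B72', group 1 = 'm1'; at [17:28] match 'w7th00899w9', group 1 = '899'; at [36:48] match 'w7tht9-17MV6', group 1 = '-17'.
`findall` collects group 1 from each match (3 total).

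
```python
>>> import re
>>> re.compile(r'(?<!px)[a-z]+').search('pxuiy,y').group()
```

Because the assertion is negative and zero-width, positions next to the forbidden text are skipped.
`re.search` tries every starting position until one works.
The match spans [0:5] → 'pxuiy'.

'pxuiy'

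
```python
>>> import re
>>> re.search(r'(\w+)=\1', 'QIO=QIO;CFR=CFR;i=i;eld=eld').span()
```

The backreference `\1` re-matches whatever the first group consumed, character for character.
`re.search` scans for the first position where the pattern succeeds.
The match spans [0:7] → 'QIO=QIO'.
Captured: group 1 = 'QIO'.

(0, 7)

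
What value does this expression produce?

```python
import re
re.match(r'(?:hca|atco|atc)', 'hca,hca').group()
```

'hca'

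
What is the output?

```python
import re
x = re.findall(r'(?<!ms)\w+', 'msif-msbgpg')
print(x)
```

Because the assertion is negative and zero-width, positions next to the forbidden text are skipped.
Matches: at [0:4] → 'msif'; at [5:11] → 'msbgpg'.
With no groups in the pattern, `findall` gives back each whole match — 2 here.

['msif', 'msbgpg']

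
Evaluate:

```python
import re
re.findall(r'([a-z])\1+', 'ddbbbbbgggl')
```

['d', 'b', 'g']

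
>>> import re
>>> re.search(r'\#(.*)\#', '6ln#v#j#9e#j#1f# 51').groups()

('v#j#9e#j#1f',)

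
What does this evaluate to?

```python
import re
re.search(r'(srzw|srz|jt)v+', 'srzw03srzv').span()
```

`re.search` scans for the first position where the pattern succeeds.
The match spans [6:10] → 'srzv'.
Captured: group 1 = 'srz'.

(6, 10)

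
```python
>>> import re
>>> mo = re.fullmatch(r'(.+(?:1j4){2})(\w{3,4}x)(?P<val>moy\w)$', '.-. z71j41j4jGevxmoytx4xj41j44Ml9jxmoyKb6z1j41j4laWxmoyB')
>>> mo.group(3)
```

The match spans [0:56] → '.-. z71j41j4jGevxmoytx4xj41j44Ml9jxmoyKb6z1j41j4laWxmoyB'.
Captured: group 1 = '.-. z71j41j4jGevxmoytx4xj41j44Ml9jxmoyKb6z1j41j4', group 2 = 'laWx', group 3 = 'moyB'.

'moyB'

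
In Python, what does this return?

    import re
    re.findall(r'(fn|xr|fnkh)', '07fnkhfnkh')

['fn', 'fn']

Alternation isn't longest-match — the leftmost alternative that fits at this position is chosen.
Matches: at [2:4] match 'fn', group 1 = 'fn'; at [6:8] match 'fn', group 1 = 'fn'.
`findall` collects group 1 from each match (2 total).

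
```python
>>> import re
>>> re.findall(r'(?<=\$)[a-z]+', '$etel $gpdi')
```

['etel', 'gpdi']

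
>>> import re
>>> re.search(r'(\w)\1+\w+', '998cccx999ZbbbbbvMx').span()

The backreference `\1` re-matches whatever the first group consumed, character for character.
`search` walks the string left to right and returns the first match it finds.
The match spans [0:19] → '998cccx999ZbbbbbvMx'.
Captured: group 1 = '9'.

(0, 19)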